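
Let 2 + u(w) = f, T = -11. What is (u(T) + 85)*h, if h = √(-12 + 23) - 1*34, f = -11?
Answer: -2448 + 72*√11 ≈ -2209.2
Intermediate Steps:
u(w) = -13 (u(w) = -2 - 11 = -13)
h = -34 + √11 (h = √11 - 34 = -34 + √11 ≈ -30.683)
(u(T) + 85)*h = (-13 + 85)*(-34 + √11) = 72*(-34 + √11) = -2448 + 72*√11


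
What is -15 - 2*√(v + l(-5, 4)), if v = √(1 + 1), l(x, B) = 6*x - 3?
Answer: -15 - 2*I*√(33 - √2) ≈ -15.0 - 11.24*I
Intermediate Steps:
l(x, B) = -3 + 6*x
v = √2 ≈ 1.4142
-15 - 2*√(v + l(-5, 4)) = -15 - 2*√(√2 + (-3 + 6*(-5))) = -15 - 2*√(√2 + (-3 - 30)) = -15 - 2*√(√2 - 33) = -15 - 2*√(-33 + √2)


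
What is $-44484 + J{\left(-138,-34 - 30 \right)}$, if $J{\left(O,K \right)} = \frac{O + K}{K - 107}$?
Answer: $- \frac{7606562}{171} \approx -44483.0$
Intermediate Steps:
$J{\left(O,K \right)} = \frac{K + O}{-107 + K}$
$-44484 + J{\left(-138,-34 - 30 \right)} = -44484 + \frac{\left(-34 - 30\right) - 138}{-107 - 64} = -44484 + \frac{-64 - 138}{-107 - 64} = -44484 + \frac{1}{-171} \left(-202\right) = -44484 - - \frac{202}{171} = -44484 + \frac{202}{171} = - \frac{7606562}{171}$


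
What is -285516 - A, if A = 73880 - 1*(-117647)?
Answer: -477043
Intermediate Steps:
A = 191527 (A = 73880 + 117647 = 191527)
-285516 - A = -285516 - 1*191527 = -285516 - 191527 = -477043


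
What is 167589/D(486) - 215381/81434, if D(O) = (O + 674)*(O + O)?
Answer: -1414808287/566780640 ≈ -2.4962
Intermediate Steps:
D(O) = 2*O*(674 + O) (D(O) = (674 + O)*(2*O) = 2*O*(674 + O))
167589/D(486) - 215381/81434 = 167589/((2*486*(674 + 486))) - 215381/81434 = 167589/((2*486*1160)) - 215381*1/81434 = 167589/1127520 - 215381/81434 = 167589*(1/1127520) - 215381/81434 = 2069/13920 - 215381/81434 = -1414808287/566780640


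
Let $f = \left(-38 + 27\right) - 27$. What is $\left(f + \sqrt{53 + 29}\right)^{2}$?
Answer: $\left(38 - \sqrt{82}\right)^{2} \approx 837.79$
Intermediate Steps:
$f = -38$ ($f = -11 - 27 = -38$)
$\left(f + \sqrt{53 + 29}\right)^{2} = \left(-38 + \sqrt{53 + 29}\right)^{2} = \left(-38 + \sqrt{82}\right)^{2}$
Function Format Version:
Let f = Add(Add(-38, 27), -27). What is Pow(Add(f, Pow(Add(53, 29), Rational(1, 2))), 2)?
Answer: Pow(Add(38, Mul(-1, Pow(82, Rational(1, 2)))), 2) ≈ 837.79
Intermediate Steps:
f = -38 (f = Add(-11, -27) = -38)
Pow(Add(f, Pow(Add(53, 29), Rational(1, 2))), 2) = Pow(Add(-38, Pow(Add(53, 29), Rational(1, 2))), 2) = Pow(Add(-38, Pow(82, Rational(1, 2))), 2)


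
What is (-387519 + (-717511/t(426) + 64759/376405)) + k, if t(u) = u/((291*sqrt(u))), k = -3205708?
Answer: -1352508544176/376405 - 69598567*sqrt(426)/142 ≈ -1.3709e+7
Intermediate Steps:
t(u) = sqrt(u)/291 (t(u) = u*(1/(291*sqrt(u))) = sqrt(u)/291)
(-387519 + (-717511/t(426) + 64759/376405)) + k = (-387519 + (-717511*97*sqrt(426)/142 + 64759/376405)) - 3205708 = (-387519 + (-69598567*sqrt(426)/142 + 64759*(1/376405))) - 3205708 = (-387519 + (-69598567*sqrt(426)/142 + 64759/376405)) - 3205708 = (-387519 + (64759/376405 - 69598567*sqrt(426)/142)) - 3205708 = (-145864024436/376405 - 69598567*sqrt(426)/142) - 3205708 = -1352508544176/376405 - 69598567*sqrt(426)/142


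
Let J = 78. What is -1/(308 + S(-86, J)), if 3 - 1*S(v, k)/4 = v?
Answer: -1/664 ≈ -0.0015060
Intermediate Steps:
S(v, k) = 12 - 4*v
-1/(308 + S(-86, J)) = -1/(308 + (12 - 4*(-86))) = -1/(308 + (12 + 344)) = -1/(308 + 356) = -1/664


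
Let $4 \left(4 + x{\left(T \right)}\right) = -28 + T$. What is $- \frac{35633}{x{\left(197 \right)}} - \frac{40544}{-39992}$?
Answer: $- \frac{711742064}{764847} \approx -930.57$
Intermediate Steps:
$x{\left(T \right)} = -11 + \frac{T}{4}$ ($x{\left(T \right)} = -4 + \frac{-28 + T}{4} = -4 + \left(-7 + \frac{T}{4}\right) = -11 + \frac{T}{4}$)
$- \frac{35633}{x{\left(197 \right)}} - \frac{40544}{-39992} = - \frac{35633}{-11 + \frac{1}{4} \cdot 197} - \frac{40544}{-39992} = - \frac{35633}{-11 + \frac{197}{4}} - - \frac{5068}{4999} = - \frac{35633}{\frac{153}{4}} + \frac{5068}{4999} = \left(-35633\right) \frac{4}{153} + \frac{5068}{4999} = - \frac{142532}{153} + \frac{5068}{4999} = - \frac{711742064}{764847}$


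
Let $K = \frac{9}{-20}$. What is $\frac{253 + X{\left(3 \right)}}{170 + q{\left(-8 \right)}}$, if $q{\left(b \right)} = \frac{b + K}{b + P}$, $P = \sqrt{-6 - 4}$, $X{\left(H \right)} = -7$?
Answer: $\frac{30354240}{21089321} - \frac{20280 i \sqrt{10}}{21089321} \approx 1.4393 - 0.0030409 i$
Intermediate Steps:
$P = i \sqrt{10}$ ($P = \sqrt{-10} = i \sqrt{10} \approx 3.1623 i$)
$K = - \frac{9}{20}$ ($K = 9 \left(- \frac{1}{20}\right) = - \frac{9}{20} \approx -0.45$)
$q{\left(b \right)} = \frac{- \frac{9}{20} + b}{b + i \sqrt{10}}$ ($q{\left(b \right)} = \frac{b - \frac{9}{20}}{b + i \sqrt{10}} = \frac{- \frac{9}{20} + b}{b + i \sqrt{10}}$)
$\frac{253 + X{\left(3 \right)}}{170 + q{\left(-8 \right)}} = \frac{253 - 7}{170 + \frac{- \frac{9}{20} - 8}{-8 + i \sqrt{10}}} = \frac{246}{170 + \frac{1}{-8 + i \sqrt{10}} \left(- \frac{169}{20}\right)} = \frac{246}{170 - \frac{169}{20 \left(-8 + i \sqrt{10}\right)}}$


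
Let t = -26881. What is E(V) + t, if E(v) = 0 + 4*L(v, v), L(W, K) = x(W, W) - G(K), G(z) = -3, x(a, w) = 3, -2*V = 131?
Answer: -26857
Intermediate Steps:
V = -131/2 (V = -1/2*131 = -131/2 ≈ -65.500)
L(W, K) = 6 (L(W, K) = 3 - 1*(-3) = 3 + 3 = 6)
E(v) = 24 (E(v) = 0 + 4*6 = 0 + 24 = 24)
E(V) + t = 24 - 26881 = -26857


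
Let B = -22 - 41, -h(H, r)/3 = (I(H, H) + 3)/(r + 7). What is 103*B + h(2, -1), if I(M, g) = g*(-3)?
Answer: -12975/2 ≈ -6487.5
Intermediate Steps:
I(M, g) = -3*g
h(H, r) = -3*(3 - 3*H)/(7 + r) (h(H, r) = -3*(-3*H + 3)/(r + 7) = -3*(3 - 3*H)/(7 + r))
B = -63
103*B + h(2, -1) = 103*(-63) + 9*(-1 + 2)/(7 - 1) = -6489 + 9*1/6 = -6489 + 9*(1/6)*1 = -6489 + 3/2 = -12975/2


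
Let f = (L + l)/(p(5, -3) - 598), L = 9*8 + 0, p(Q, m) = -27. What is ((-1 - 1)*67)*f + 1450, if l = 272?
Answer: 952346/625 ≈ 1523.8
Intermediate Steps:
L = 72 (L = 72 + 0 = 72)
f = -344/625 (f = (72 + 272)/(-27 - 598) = 344/(-625) = 344*(-1/625) = -344/625 ≈ -0.55040)
((-1 - 1)*67)*f + 1450 = ((-1 - 1)*67)*(-344/625) + 1450 = -2*67*(-344/625) + 1450 = -134*(-344/625) + 1450 = 46096/625 + 1450 = 952346/625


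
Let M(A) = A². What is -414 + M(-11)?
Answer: -293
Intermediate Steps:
-414 + M(-11) = -414 + (-11)² = -414 + 121 = -293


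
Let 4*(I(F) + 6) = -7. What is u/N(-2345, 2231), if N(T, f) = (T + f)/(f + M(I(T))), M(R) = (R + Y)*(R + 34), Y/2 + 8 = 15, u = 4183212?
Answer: -13358738921/152 ≈ -8.7886e+7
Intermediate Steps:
Y = 14 (Y = -16 + 2*15 = -16 + 30 = 14)
I(F) = -31/4 (I(F) = -6 + (¼)*(-7) = -6 - 7/4 = -31/4)
M(R) = (14 + R)*(34 + R) (M(R) = (R + 14)*(R + 34) = (14 + R)*(34 + R))
N(T, f) = (T + f)/(2625/16 + f) (N(T, f) = (T + f)/(f + (476 + (-31/4)² + 48*(-31/4))) = (T + f)/(f + (476 + 961/16 - 372)) = (T + f)/(f + 2625/16) = (T + f)/(2625/16 + f))
u/N(-2345, 2231) = 4183212/((16*(-2345 + 2231)/(2625 + 16*2231))) = 4183212/((16*(-114)/(2625 + 35696))) = 4183212/((16*(-114)/38321)) = 4183212/((16*(1/38321)*(-114))) = 4183212/(-1824/38321) = 4183212*(-38321/1824) = -13358738921/152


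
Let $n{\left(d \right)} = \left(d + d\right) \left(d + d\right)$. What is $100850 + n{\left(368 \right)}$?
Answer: $642546$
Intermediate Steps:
$n{\left(d \right)} = 4 d^{2}$ ($n{\left(d \right)} = 2 d 2 d = 4 d^{2}$)
$100850 + n{\left(368 \right)} = 100850 + 4 \cdot 368^{2} = 100850 + 4 \cdot 135424 = 100850 + 541696 = 642546$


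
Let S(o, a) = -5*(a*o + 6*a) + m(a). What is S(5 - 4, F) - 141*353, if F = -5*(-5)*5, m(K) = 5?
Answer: -54143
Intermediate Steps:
F = 125 (F = 25*5 = 125)
S(o, a) = 5 - 30*a - 5*a*o (S(o, a) = -5*(a*o + 6*a) + 5 = -5*(6*a + a*o) + 5 = (-30*a - 5*a*o) + 5 = 5 - 30*a - 5*a*o)
S(5 - 4, F) - 141*353 = (5 - 30*125 - 5*125*(5 - 4)) - 141*353 = (5 - 3750 - 5*125*1) - 49773 = (5 - 3750 - 625) - 49773 = -4370 - 49773 = -54143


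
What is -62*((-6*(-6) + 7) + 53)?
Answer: -5952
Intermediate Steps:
-62*((-6*(-6) + 7) + 53) = -62*((36 + 7) + 53) = -62*(43 + 53) = -62*96 = -5952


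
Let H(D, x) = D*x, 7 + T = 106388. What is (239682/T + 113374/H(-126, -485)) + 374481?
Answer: 1217253154843112/3250471455 ≈ 3.7449e+5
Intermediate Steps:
T = 106381 (T = -7 + 106388 = 106381)
(239682/T + 113374/H(-126, -485)) + 374481 = (239682/106381 + 113374/((-126*(-485)))) + 374481 = (239682*(1/106381) + 113374/61110) + 374481 = (239682/106381 + 113374*(1/61110)) + 374481 = (239682/106381 + 56687/30555) + 374481 = 13353903257/3250471455 + 374481 = 1217253154843112/3250471455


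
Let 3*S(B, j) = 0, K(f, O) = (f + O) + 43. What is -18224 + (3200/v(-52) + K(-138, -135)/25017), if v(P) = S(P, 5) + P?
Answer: -5946844094/325221 ≈ -18286.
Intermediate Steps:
K(f, O) = 43 + O + f (K(f, O) = (O + f) + 43 = 43 + O + f)
S(B, j) = 0 (S(B, j) = (1/3)*0 = 0)
v(P) = P (v(P) = 0 + P = P)
-18224 + (3200/v(-52) + K(-138, -135)/25017) = -18224 + (3200/(-52) + (43 - 135 - 138)/25017) = -18224 + (3200*(-1/52) - 230*1/25017) = -18224 + (-800/13 - 230/25017) = -18224 - 20016590/325221 = -5946844094/325221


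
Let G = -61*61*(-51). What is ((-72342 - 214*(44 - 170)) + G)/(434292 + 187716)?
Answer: 48131/207336 ≈ 0.23214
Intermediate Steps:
G = 189771 (G = -3721*(-51) = 189771)
((-72342 - 214*(44 - 170)) + G)/(434292 + 187716) = ((-72342 - 214*(44 - 170)) + 189771)/(434292 + 187716) = ((-72342 - 214*(-126)) + 189771)/622008 = ((-72342 - 1*(-26964)) + 189771)*(1/622008) = ((-72342 + 26964) + 189771)*(1/622008) = (-45378 + 189771)*(1/622008) = 144393*(1/622008) = 48131/207336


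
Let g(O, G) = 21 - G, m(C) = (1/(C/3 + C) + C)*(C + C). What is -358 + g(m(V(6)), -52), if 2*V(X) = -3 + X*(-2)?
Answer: -285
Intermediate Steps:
V(X) = -3/2 - X (V(X) = (-3 + X*(-2))/2 = (-3 - 2*X)/2 = -3/2 - X)
m(C) = 2*C*(C + 3/(4*C)) (m(C) = (1/(C*(⅓) + C) + C)*(2*C) = (1/(C/3 + C) + C)*(2*C) = (1/(4*C/3) + C)*(2*C) = (3/(4*C) + C)*(2*C) = (C + 3/(4*C))*(2*C) = 2*C*(C + 3/(4*C)))
-358 + g(m(V(6)), -52) = -358 + (21 - 1*(-52)) = -358 + (21 + 52) = -358 + 73 = -285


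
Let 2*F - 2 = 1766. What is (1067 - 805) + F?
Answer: 1146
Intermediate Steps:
F = 884 (F = 1 + (½)*1766 = 1 + 883 = 884)
(1067 - 805) + F = (1067 - 805) + 884 = 262 + 884 = 1146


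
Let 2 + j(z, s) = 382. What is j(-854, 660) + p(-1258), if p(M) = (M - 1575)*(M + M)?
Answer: 7128208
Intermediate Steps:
j(z, s) = 380 (j(z, s) = -2 + 382 = 380)
p(M) = 2*M*(-1575 + M) (p(M) = (-1575 + M)*(2*M) = 2*M*(-1575 + M))
j(-854, 660) + p(-1258) = 380 + 2*(-1258)*(-1575 - 1258) = 380 + 2*(-1258)*(-2833) = 380 + 7127828 = 7128208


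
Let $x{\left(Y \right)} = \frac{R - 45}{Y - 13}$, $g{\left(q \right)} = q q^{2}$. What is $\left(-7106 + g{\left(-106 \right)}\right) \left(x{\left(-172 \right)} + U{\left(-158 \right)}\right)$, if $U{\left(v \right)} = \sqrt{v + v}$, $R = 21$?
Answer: $- \frac{28754928}{185} - 2396244 i \sqrt{79} \approx -1.5543 \cdot 10^{5} - 2.1298 \cdot 10^{7} i$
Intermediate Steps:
$U{\left(v \right)} = \sqrt{2} \sqrt{v}$ ($U{\left(v \right)} = \sqrt{2 v} = \sqrt{2} \sqrt{v}$)
$g{\left(q \right)} = q^{3}$
$x{\left(Y \right)} = - \frac{24}{-13 + Y}$ ($x{\left(Y \right)} = \frac{21 - 45}{Y - 13} = - \frac{24}{-13 + Y}$)
$\left(-7106 + g{\left(-106 \right)}\right) \left(x{\left(-172 \right)} + U{\left(-158 \right)}\right) = \left(-7106 + \left(-106\right)^{3}\right) \left(- \frac{24}{-13 - 172} + \sqrt{2} \sqrt{-158}\right) = \left(-7106 - 1191016\right) \left(- \frac{24}{-185} + \sqrt{2} i \sqrt{158}\right) = - 1198122 \left(\left(-24\right) \left(- \frac{1}{185}\right) + 2 i \sqrt{79}\right) = - 1198122 \left(\frac{24}{185} + 2 i \sqrt{79}\right) = - \frac{28754928}{185} - 2396244 i \sqrt{79}$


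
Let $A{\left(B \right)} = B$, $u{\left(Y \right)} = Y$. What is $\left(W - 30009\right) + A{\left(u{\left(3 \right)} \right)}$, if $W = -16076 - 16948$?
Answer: $-63030$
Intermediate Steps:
$W = -33024$
$\left(W - 30009\right) + A{\left(u{\left(3 \right)} \right)} = \left(-33024 - 30009\right) + 3 = -63033 + 3 = -63030$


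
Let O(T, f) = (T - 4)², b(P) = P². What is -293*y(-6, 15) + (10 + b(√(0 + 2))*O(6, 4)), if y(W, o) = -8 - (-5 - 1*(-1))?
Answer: 1190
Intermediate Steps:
O(T, f) = (-4 + T)²
y(W, o) = -4 (y(W, o) = -8 - (-5 + 1) = -8 - 1*(-4) = -8 + 4 = -4)
-293*y(-6, 15) + (10 + b(√(0 + 2))*O(6, 4)) = -293*(-4) + (10 + (√(0 + 2))²*(-4 + 6)²) = 1172 + (10 + (√2)²*2²) = 1172 + (10 + 2*4) = 1172 + (10 + 8) = 1172 + 18 = 1190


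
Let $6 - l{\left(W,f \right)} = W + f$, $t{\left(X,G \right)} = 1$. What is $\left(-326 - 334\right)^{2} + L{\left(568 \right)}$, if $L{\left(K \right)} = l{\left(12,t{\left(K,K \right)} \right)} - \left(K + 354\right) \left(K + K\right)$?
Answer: $-611799$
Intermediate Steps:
$l{\left(W,f \right)} = 6 - W - f$ ($l{\left(W,f \right)} = 6 - \left(W + f\right) = 6 - W - f$)
$L{\left(K \right)} = -7 - 2 K \left(354 + K\right)$ ($L{\left(K \right)} = \left(6 - 12 - 1\right) - \left(K + 354\right) \left(K + K\right) = \left(6 - 12 - 1\right) - \left(354 + K\right) 2 K = -7 - 2 K \left(354 + K\right)$)
$\left(-326 - 334\right)^{2} + L{\left(568 \right)} = \left(-326 - 334\right)^{2} - \left(402151 + 645248\right) = \left(-660\right)^{2} - 1047399 = 435600 - 1047399 = -611799$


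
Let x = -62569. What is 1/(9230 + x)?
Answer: -1/53339 ≈ -1.8748e-5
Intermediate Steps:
1/(9230 + x) = 1/(9230 - 62569) = 1/(-53339) = -1/53339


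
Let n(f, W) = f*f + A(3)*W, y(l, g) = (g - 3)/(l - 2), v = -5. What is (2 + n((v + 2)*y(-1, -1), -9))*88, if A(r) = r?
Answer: -792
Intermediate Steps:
y(l, g) = (-3 + g)/(-2 + l)
n(f, W) = f² + 3*W (n(f, W) = f*f + 3*W = f² + 3*W)
(2 + n((v + 2)*y(-1, -1), -9))*88 = (2 + (((-5 + 2)*((-3 - 1)/(-2 - 1)))² + 3*(-9)))*88 = (2 + ((-3*(-4)/(-3))² - 27))*88 = (2 + ((-(-1)*(-4))² - 27))*88 = (2 + ((-3*4/3)² - 27))*88 = (2 + ((-4)² - 27))*88 = (2 + (16 - 27))*88 = (2 - 11)*88 = -9*88 = -792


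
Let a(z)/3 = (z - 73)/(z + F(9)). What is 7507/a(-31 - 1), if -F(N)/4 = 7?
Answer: 30028/21 ≈ 1429.9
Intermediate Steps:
F(N) = -28 (F(N) = -4*7 = -28)
a(z) = 3*(-73 + z)/(-28 + z) (a(z) = 3*((z - 73)/(z - 28)) = 3*((-73 + z)/(-28 + z)) = 3*(-73 + z)/(-28 + z))
7507/a(-31 - 1) = 7507/((3*(-73 + (-31 - 1))/(-28 + (-31 - 1)))) = 7507/((3*(-73 - 32)/(-28 - 32))) = 7507/((3*(-105)/(-60))) = 7507/((3*(-1/60)*(-105))) = 7507/(21/4) = 7507*(4/21) = 30028/21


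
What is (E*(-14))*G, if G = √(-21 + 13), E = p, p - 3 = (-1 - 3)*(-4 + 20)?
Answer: 1708*I*√2 ≈ 2415.5*I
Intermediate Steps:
p = -61 (p = 3 + (-1 - 3)*(-4 + 20) = 3 - 4*16 = 3 - 64 = -61)
E = -61
G = 2*I*√2 (G = √(-8) = 2*I*√2 ≈ 2.8284*I)
(E*(-14))*G = (-61*(-14))*(2*I*√2) = 854*(2*I*√2) = 1708*I*√2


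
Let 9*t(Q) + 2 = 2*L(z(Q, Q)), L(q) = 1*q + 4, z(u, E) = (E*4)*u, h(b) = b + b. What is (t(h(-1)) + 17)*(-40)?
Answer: -7640/9 ≈ -848.89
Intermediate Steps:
h(b) = 2*b
z(u, E) = 4*E*u (z(u, E) = (4*E)*u = 4*E*u)
L(q) = 4 + q (L(q) = q + 4 = 4 + q)
t(Q) = 2/3 + 8*Q**2/9 (t(Q) = -2/9 + (2*(4 + 4*Q*Q))/9 = -2/9 + (2*(4 + 4*Q**2))/9 = -2/9 + (8 + 8*Q**2)/9 = -2/9 + (8/9 + 8*Q**2/9) = 2/3 + 8*Q**2/9)
(t(h(-1)) + 17)*(-40) = ((2/3 + 8*(2*(-1))**2/9) + 17)*(-40) = ((2/3 + (8/9)*(-2)**2) + 17)*(-40) = ((2/3 + (8/9)*4) + 17)*(-40) = ((2/3 + 32/9) + 17)*(-40) = (38/9 + 17)*(-40) = (191/9)*(-40) = -7640/9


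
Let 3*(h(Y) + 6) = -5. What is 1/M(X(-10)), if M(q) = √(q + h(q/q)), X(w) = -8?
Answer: -I*√141/47 ≈ -0.25265*I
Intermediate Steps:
h(Y) = -23/3 (h(Y) = -6 + (⅓)*(-5) = -6 - 5/3 = -23/3)
M(q) = √(-23/3 + q) (M(q) = √(q - 23/3) = √(-23/3 + q))
1/M(X(-10)) = 1/(√(-69 + 9*(-8))/3) = 1/(√(-69 - 72)/3) = 1/(√(-141)/3) = 1/((I*√141)/3) = 1/(I*√141/3) = -I*√141/47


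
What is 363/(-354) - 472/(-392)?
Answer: 1033/5782 ≈ 0.17866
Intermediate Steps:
363/(-354) - 472/(-392) = 363*(-1/354) - 472*(-1/392) = -121/118 + 59/49 = 1033/5782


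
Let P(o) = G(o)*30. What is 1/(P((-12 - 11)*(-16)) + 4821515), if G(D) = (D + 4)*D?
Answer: 1/8928395 ≈ 1.1200e-7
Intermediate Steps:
G(D) = D*(4 + D) (G(D) = (4 + D)*D = D*(4 + D))
P(o) = 30*o*(4 + o) (P(o) = (o*(4 + o))*30 = 30*o*(4 + o))
1/(P((-12 - 11)*(-16)) + 4821515) = 1/(30*((-12 - 11)*(-16))*(4 + (-12 - 11)*(-16)) + 4821515) = 1/(30*(-23*(-16))*(4 - 23*(-16)) + 4821515) = 1/(30*368*(4 + 368) + 4821515) = 1/(30*368*372 + 4821515) = 1/(4106880 + 4821515) = 1/8928395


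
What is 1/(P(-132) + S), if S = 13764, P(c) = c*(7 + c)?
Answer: 1/30264 ≈ 3.3043e-5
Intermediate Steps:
1/(P(-132) + S) = 1/(-132*(7 - 132) + 13764) = 1/(-132*(-125) + 13764) = 1/(16500 + 13764) = 1/30264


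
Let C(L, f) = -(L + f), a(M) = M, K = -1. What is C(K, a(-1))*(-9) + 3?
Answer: -15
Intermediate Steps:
C(L, f) = -L - f
C(K, a(-1))*(-9) + 3 = (-1*(-1) - 1*(-1))*(-9) + 3 = (1 + 1)*(-9) + 3 = 2*(-9) + 3 = -18 + 3 = -15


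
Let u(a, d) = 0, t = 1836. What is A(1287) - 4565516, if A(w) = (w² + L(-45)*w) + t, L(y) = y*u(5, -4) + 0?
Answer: -2907311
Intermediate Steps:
L(y) = 0 (L(y) = y*0 + 0 = 0 + 0 = 0)
A(w) = 1836 + w² (A(w) = (w² + 0*w) + 1836 = (w² + 0) + 1836 = w² + 1836 = 1836 + w²)
A(1287) - 4565516 = (1836 + 1287²) - 4565516 = (1836 + 1656369) - 4565516 = 1658205 - 4565516 = -2907311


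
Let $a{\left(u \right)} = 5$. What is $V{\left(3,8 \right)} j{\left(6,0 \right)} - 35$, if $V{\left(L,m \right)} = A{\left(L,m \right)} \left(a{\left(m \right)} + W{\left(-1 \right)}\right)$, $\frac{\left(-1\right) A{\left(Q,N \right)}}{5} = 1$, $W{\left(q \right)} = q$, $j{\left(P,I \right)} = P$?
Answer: $-155$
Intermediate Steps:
$A{\left(Q,N \right)} = -5$ ($A{\left(Q,N \right)} = \left(-5\right) 1 = -5$)
$V{\left(L,m \right)} = -20$ ($V{\left(L,m \right)} = - 5 \left(5 - 1\right) = \left(-5\right) 4 = -20$)
$V{\left(3,8 \right)} j{\left(6,0 \right)} - 35 = \left(-20\right) 6 - 35 = -120 - 35 = -155$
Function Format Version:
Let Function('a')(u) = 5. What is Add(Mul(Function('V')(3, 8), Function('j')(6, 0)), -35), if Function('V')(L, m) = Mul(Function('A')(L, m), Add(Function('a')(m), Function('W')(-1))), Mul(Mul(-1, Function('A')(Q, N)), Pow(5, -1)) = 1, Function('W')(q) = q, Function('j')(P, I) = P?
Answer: -155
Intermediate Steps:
Function('A')(Q, N) = -5 (Function('A')(Q, N) = Mul(-5, 1) = -5)
Function('V')(L, m) = -20 (Function('V')(L, m) = Mul(-5, Add(5, -1)) = Mul(-5, 4) = -20)
Add(Mul(Function('V')(3, 8), Function('j')(6, 0)), -35) = Add(Mul(-20, 6), -35) = Add(-120, -35) = -155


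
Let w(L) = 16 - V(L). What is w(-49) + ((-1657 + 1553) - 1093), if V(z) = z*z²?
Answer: 116468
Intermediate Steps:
V(z) = z³
w(L) = 16 - L³
w(-49) + ((-1657 + 1553) - 1093) = (16 - 1*(-49)³) + ((-1657 + 1553) - 1093) = (16 - 1*(-117649)) + (-104 - 1093) = (16 + 117649) - 1197 = 117665 - 1197 = 116468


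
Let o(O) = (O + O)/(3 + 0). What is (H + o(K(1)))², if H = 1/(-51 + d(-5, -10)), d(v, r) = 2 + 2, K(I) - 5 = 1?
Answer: 34969/2209 ≈ 15.830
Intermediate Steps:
K(I) = 6 (K(I) = 5 + 1 = 6)
d(v, r) = 4
H = -1/47 (H = 1/(-51 + 4) = 1/(-47) = -1/47 ≈ -0.021277)
o(O) = 2*O/3 (o(O) = (2*O)/3 = (2*O)*(⅓) = 2*O/3)
(H + o(K(1)))² = (-1/47 + (⅔)*6)² = (-1/47 + 4)² = (187/47)² = 34969/2209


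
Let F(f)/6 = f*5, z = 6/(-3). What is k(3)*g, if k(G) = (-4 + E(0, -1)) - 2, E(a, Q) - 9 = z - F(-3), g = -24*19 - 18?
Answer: -43134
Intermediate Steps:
z = -2 (z = 6*(-1/3) = -2)
F(f) = 30*f (F(f) = 6*(f*5) = 6*(5*f) = 30*f)
g = -474 (g = -456 - 18 = -474)
E(a, Q) = 97 (E(a, Q) = 9 + (-2 - 30*(-3)) = 9 + (-2 - 1*(-90)) = 9 + (-2 + 90) = 9 + 88 = 97)
k(G) = 91 (k(G) = (-4 + 97) - 2 = 93 - 2 = 91)
k(3)*g = 91*(-474) = -43134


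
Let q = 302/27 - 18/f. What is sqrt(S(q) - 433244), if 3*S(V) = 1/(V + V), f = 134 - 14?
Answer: I*sqrt(15384355698854)/5959 ≈ 658.21*I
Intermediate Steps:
f = 120
q = 5959/540 (q = 302/27 - 18/120 = 302*(1/27) - 18*1/120 = 302/27 - 3/20 = 5959/540 ≈ 11.035)
S(V) = 1/(6*V) (S(V) = 1/(3*(V + V)) = 1/(3*((2*V))) = (1/(2*V))/3 = 1/(6*V))
sqrt(S(q) - 433244) = sqrt(1/(6*(5959/540)) - 433244) = sqrt((1/6)*(540/5959) - 433244) = sqrt(90/5959 - 433244) = sqrt(-2581700906/5959) = I*sqrt(15384355698854)/5959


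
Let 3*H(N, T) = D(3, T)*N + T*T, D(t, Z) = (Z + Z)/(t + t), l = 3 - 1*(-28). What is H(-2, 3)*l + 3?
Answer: 226/3 ≈ 75.333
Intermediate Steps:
l = 31 (l = 3 + 28 = 31)
D(t, Z) = Z/t (D(t, Z) = (2*Z)/((2*t)) = (2*Z)*(1/(2*t)) = Z/t)
H(N, T) = T²/3 + N*T/9 (H(N, T) = ((T/3)*N + T*T)/3 = ((T*(⅓))*N + T²)/3 = ((T/3)*N + T²)/3 = (N*T/3 + T²)/3 = (T² + N*T/3)/3 = T²/3 + N*T/9)
H(-2, 3)*l + 3 = ((⅑)*3*(-2 + 3*3))*31 + 3 = ((⅑)*3*(-2 + 9))*31 + 3 = ((⅑)*3*7)*31 + 3 = (7/3)*31 + 3 = 217/3 + 3 = 226/3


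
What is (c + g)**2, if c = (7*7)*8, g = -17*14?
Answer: 23716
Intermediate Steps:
g = -238
c = 392 (c = 49*8 = 392)
(c + g)**2 = (392 - 238)**2 = 154**2 = 23716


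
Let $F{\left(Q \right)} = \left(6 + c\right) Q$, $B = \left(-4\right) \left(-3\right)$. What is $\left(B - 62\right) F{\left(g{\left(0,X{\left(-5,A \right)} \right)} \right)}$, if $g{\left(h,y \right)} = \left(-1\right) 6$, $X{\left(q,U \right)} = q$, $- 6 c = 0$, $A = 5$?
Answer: $1800$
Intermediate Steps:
$c = 0$ ($c = \left(- \frac{1}{6}\right) 0 = 0$)
$g{\left(h,y \right)} = -6$
$B = 12$
$F{\left(Q \right)} = 6 Q$ ($F{\left(Q \right)} = \left(6 + 0\right) Q = 6 Q$)
$\left(B - 62\right) F{\left(g{\left(0,X{\left(-5,A \right)} \right)} \right)} = \left(12 - 62\right) 6 \left(-6\right) = \left(-50\right) \left(-36\right) = 1800$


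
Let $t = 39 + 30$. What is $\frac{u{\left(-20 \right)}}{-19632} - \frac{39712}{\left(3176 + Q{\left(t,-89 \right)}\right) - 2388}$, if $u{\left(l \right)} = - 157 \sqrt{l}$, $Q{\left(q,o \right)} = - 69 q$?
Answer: $\frac{39712}{3973} + \frac{157 i \sqrt{5}}{9816} \approx 9.9955 + 0.035764 i$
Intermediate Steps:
$t = 69$
$\frac{u{\left(-20 \right)}}{-19632} - \frac{39712}{\left(3176 + Q{\left(t,-89 \right)}\right) - 2388} = \frac{\left(-157\right) \sqrt{-20}}{-19632} - \frac{39712}{\left(3176 - 4761\right) - 2388} = - 157 \cdot 2 i \sqrt{5} \left(- \frac{1}{19632}\right) - \frac{39712}{\left(3176 - 4761\right) - 2388} = - 314 i \sqrt{5} \left(- \frac{1}{19632}\right) - \frac{39712}{-1585 - 2388} = \frac{157 i \sqrt{5}}{9816} - \frac{39712}{-3973} = \frac{157 i \sqrt{5}}{9816} - - \frac{39712}{3973} = \frac{157 i \sqrt{5}}{9816} + \frac{39712}{3973} = \frac{39712}{3973} + \frac{157 i \sqrt{5}}{9816}$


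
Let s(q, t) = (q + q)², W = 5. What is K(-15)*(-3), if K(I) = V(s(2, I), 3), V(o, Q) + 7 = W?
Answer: 6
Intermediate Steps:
s(q, t) = 4*q² (s(q, t) = (2*q)² = 4*q²)
V(o, Q) = -2 (V(o, Q) = -7 + 5 = -2)
K(I) = -2
K(-15)*(-3) = -2*(-3) = 6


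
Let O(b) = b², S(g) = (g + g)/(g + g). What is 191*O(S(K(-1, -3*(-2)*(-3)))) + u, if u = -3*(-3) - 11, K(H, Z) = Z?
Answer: 189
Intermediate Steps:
S(g) = 1 (S(g) = (2*g)/((2*g)) = (2*g)*(1/(2*g)) = 1)
u = -2 (u = 9 - 11 = -2)
191*O(S(K(-1, -3*(-2)*(-3)))) + u = 191*1² - 2 = 191*1 - 2 = 191 - 2 = 189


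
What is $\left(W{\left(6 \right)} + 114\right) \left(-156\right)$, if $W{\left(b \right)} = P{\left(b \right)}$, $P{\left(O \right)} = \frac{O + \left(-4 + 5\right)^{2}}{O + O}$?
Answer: $-17875$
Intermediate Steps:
$P{\left(O \right)} = \frac{1 + O}{2 O}$ ($P{\left(O \right)} = \frac{O + 1^{2}}{2 O} = \left(O + 1\right) \frac{1}{2 O} = \left(1 + O\right) \frac{1}{2 O} = \frac{1 + O}{2 O}$)
$W{\left(b \right)} = \frac{1 + b}{2 b}$
$\left(W{\left(6 \right)} + 114\right) \left(-156\right) = \left(\frac{1 + 6}{2 \cdot 6} + 114\right) \left(-156\right) = \left(\frac{1}{2} \cdot \frac{1}{6} \cdot 7 + 114\right) \left(-156\right) = \left(\frac{7}{12} + 114\right) \left(-156\right) = \frac{1375}{12} \left(-156\right) = -17875$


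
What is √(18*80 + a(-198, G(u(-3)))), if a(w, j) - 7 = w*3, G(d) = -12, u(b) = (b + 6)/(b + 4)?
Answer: √853 ≈ 29.206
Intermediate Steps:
u(b) = (6 + b)/(4 + b)
a(w, j) = 7 + 3*w (a(w, j) = 7 + w*3 = 7 + 3*w)
√(18*80 + a(-198, G(u(-3)))) = √(18*80 + (7 + 3*(-198))) = √(1440 + (7 - 594)) = √(1440 - 587) = √853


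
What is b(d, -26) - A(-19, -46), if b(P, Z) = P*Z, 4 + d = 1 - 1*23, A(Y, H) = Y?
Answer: 695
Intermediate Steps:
d = -26 (d = -4 + (1 - 1*23) = -4 + (1 - 23) = -4 - 22 = -26)
b(d, -26) - A(-19, -46) = -26*(-26) - 1*(-19) = 676 + 19 = 695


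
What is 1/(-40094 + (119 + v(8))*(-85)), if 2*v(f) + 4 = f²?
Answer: -1/52759 ≈ -1.8954e-5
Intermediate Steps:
v(f) = -2 + f²/2
1/(-40094 + (119 + v(8))*(-85)) = 1/(-40094 + (119 + (-2 + (½)*8²))*(-85)) = 1/(-40094 + (119 + (-2 + (½)*64))*(-85)) = 1/(-40094 + (119 + (-2 + 32))*(-85)) = 1/(-40094 + (119 + 30)*(-85)) = 1/(-40094 + 149*(-85)) = 1/(-40094 - 12665) = 1/(-52759) = -1/52759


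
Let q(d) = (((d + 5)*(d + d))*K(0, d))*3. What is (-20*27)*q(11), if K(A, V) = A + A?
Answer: 0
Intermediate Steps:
K(A, V) = 2*A
q(d) = 0 (q(d) = (((d + 5)*(d + d))*(2*0))*3 = (((5 + d)*(2*d))*0)*3 = ((2*d*(5 + d))*0)*3 = 0*3 = 0)
(-20*27)*q(11) = -20*27*0 = -540*0 = 0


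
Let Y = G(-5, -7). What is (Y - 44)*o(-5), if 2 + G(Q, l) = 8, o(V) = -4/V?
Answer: -152/5 ≈ -30.400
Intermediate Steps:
G(Q, l) = 6 (G(Q, l) = -2 + 8 = 6)
Y = 6
(Y - 44)*o(-5) = (6 - 44)*(-4/(-5)) = -(-152)*(-1)/5 = -38*⅘ = -152/5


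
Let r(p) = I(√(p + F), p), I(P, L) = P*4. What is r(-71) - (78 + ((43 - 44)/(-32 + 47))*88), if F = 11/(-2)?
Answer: -1082/15 + 6*I*√34 ≈ -72.133 + 34.986*I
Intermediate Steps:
F = -11/2 (F = 11*(-½) = -11/2 ≈ -5.5000)
I(P, L) = 4*P
r(p) = 4*√(-11/2 + p) (r(p) = 4*√(p - 11/2) = 4*√(-11/2 + p))
r(-71) - (78 + ((43 - 44)/(-32 + 47))*88) = 2*√(-22 + 4*(-71)) - (78 + ((43 - 44)/(-32 + 47))*88) = 2*√(-22 - 284) - (78 - 1/15*88) = 2*√(-306) - (78 - 1*1/15*88) = 2*(3*I*√34) - (78 - 1/15*88) = 6*I*√34 - (78 - 88/15) = 6*I*√34 - 1*1082/15 = 6*I*√34 - 1082/15 = -1082/15 + 6*I*√34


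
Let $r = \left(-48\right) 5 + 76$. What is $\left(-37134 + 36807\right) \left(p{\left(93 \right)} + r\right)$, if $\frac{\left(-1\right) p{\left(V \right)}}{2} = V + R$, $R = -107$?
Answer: $44472$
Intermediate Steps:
$p{\left(V \right)} = 214 - 2 V$ ($p{\left(V \right)} = - 2 \left(V - 107\right) = - 2 \left(-107 + V\right) = 214 - 2 V$)
$r = -164$ ($r = -240 + 76 = -164$)
$\left(-37134 + 36807\right) \left(p{\left(93 \right)} + r\right) = \left(-37134 + 36807\right) \left(\left(214 - 186\right) - 164\right) = - 327 \left(\left(214 - 186\right) - 164\right) = - 327 \left(28 - 164\right) = \left(-327\right) \left(-136\right) = 44472$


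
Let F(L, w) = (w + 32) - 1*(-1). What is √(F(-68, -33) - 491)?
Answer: I*√491 ≈ 22.159*I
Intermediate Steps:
F(L, w) = 33 + w (F(L, w) = (32 + w) + 1 = 33 + w)
√(F(-68, -33) - 491) = √((33 - 33) - 491) = √(0 - 491) = √(-491) = I*√491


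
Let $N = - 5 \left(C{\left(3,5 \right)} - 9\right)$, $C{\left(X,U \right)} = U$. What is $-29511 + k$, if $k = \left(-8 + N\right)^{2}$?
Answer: $-29367$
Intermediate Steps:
$N = 20$ ($N = - 5 \left(5 - 9\right) = \left(-5\right) \left(-4\right) = 20$)
$k = 144$ ($k = \left(-8 + 20\right)^{2} = 12^{2} = 144$)
$-29511 + k = -29511 + 144 = -29367$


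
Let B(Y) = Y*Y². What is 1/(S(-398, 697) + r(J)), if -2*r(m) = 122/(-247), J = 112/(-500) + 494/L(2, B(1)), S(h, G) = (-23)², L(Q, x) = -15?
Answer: 247/130724 ≈ 0.0018895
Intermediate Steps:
B(Y) = Y³
S(h, G) = 529
J = -12434/375 (J = 112/(-500) + 494/(-15) = 112*(-1/500) + 494*(-1/15) = -28/125 - 494/15 = -12434/375 ≈ -33.157)
r(m) = 61/247 (r(m) = -61/(-247) = -61*(-1)/247 = -½*(-122/247) = 61/247)
1/(S(-398, 697) + r(J)) = 1/(529 + 61/247) = 1/(130724/247) = 247/130724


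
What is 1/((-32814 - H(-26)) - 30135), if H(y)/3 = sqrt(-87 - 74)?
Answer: I/(3*(sqrt(161) - 20983*I)) ≈ -1.5886e-5 + 9.6063e-9*I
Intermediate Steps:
H(y) = 3*I*sqrt(161) (H(y) = 3*sqrt(-87 - 74) = 3*sqrt(-161) = 3*(I*sqrt(161)) = 3*I*sqrt(161))
1/((-32814 - H(-26)) - 30135) = 1/((-32814 - 3*I*sqrt(161)) - 30135) = 1/(-62949 - 3*I*sqrt(161))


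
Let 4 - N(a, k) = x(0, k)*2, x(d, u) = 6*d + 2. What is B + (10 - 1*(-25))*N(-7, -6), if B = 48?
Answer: 48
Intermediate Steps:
x(d, u) = 2 + 6*d
N(a, k) = 0 (N(a, k) = 4 - (2 + 6*0)*2 = 4 - (2 + 0)*2 = 4 - 2*2 = 4 - 1*4 = 4 - 4 = 0)
B + (10 - 1*(-25))*N(-7, -6) = 48 + (10 - 1*(-25))*0 = 48 + (10 + 25)*0 = 48 + 35*0 = 48 + 0 = 48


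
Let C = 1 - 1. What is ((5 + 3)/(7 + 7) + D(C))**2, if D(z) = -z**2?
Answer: 16/49 ≈ 0.32653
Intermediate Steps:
C = 0
((5 + 3)/(7 + 7) + D(C))**2 = ((5 + 3)/(7 + 7) - 1*0**2)**2 = (8/14 - 1*0)**2 = (8*(1/14) + 0)**2 = (4/7 + 0)**2 = (4/7)**2 = 16/49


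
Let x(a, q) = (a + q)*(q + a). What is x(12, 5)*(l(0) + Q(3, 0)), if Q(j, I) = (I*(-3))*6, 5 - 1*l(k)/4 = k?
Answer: 5780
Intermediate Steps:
l(k) = 20 - 4*k
Q(j, I) = -18*I (Q(j, I) = -3*I*6 = -18*I)
x(a, q) = (a + q)² (x(a, q) = (a + q)*(a + q) = (a + q)²)
x(12, 5)*(l(0) + Q(3, 0)) = (12 + 5)²*((20 - 4*0) - 18*0) = 17²*((20 + 0) + 0) = 289*(20 + 0) = 289*20 = 5780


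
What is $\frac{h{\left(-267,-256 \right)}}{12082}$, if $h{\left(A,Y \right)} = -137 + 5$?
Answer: $- \frac{66}{6041} \approx -0.010925$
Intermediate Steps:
$h{\left(A,Y \right)} = -132$
$\frac{h{\left(-267,-256 \right)}}{12082} = - \frac{132}{12082} = \left(-132\right) \frac{1}{12082} = - \frac{66}{6041}$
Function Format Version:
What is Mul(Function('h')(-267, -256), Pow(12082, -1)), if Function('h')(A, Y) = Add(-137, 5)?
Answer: Rational(-66, 6041) ≈ -0.010925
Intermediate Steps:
Function('h')(A, Y) = -132
Mul(Function('h')(-267, -256), Pow(12082, -1)) = Mul(-132, Pow(12082, -1)) = Mul(-132, Rational(1, 12082)) = Rational(-66, 6041)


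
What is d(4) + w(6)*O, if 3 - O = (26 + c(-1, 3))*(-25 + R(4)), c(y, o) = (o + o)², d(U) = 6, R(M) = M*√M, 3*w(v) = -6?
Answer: -2108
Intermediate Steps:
w(v) = -2 (w(v) = (⅓)*(-6) = -2)
R(M) = M^(3/2)
c(y, o) = 4*o² (c(y, o) = (2*o)² = 4*o²)
O = 1057 (O = 3 - (26 + 4*3²)*(-25 + 4^(3/2)) = 3 - (26 + 4*9)*(-25 + 8) = 3 - (26 + 36)*(-17) = 3 - 62*(-17) = 3 - 1*(-1054) = 3 + 1054 = 1057)
d(4) + w(6)*O = 6 - 2*1057 = 6 - 2114 = -2108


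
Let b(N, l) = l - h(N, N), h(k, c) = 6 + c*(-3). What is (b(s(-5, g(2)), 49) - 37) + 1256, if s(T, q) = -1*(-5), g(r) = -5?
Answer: 1277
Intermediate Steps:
h(k, c) = 6 - 3*c
s(T, q) = 5
b(N, l) = -6 + l + 3*N (b(N, l) = l - (6 - 3*N) = l + (-6 + 3*N) = -6 + l + 3*N)
(b(s(-5, g(2)), 49) - 37) + 1256 = ((-6 + 49 + 3*5) - 37) + 1256 = ((-6 + 49 + 15) - 37) + 1256 = (58 - 37) + 1256 = 21 + 1256 = 1277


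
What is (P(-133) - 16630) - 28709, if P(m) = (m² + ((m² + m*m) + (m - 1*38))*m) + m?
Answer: -4710314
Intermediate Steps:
P(m) = m + m² + m*(-38 + m + 2*m²) (P(m) = (m² + ((m² + m²) + (m - 38))*m) + m = (m² + (2*m² + (-38 + m))*m) + m = (m² + (-38 + m + 2*m²)*m) + m = (m² + m*(-38 + m + 2*m²)) + m = m + m² + m*(-38 + m + 2*m²))
(P(-133) - 16630) - 28709 = (-133*(-37 + 2*(-133) + 2*(-133)²) - 16630) - 28709 = (-133*(-37 - 266 + 2*17689) - 16630) - 28709 = (-133*(-37 - 266 + 35378) - 16630) - 28709 = (-133*35075 - 16630) - 28709 = (-4664975 - 16630) - 28709 = -4681605 - 28709 = -4710314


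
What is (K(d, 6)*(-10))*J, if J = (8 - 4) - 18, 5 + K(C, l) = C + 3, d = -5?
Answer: -980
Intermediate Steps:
K(C, l) = -2 + C (K(C, l) = -5 + (C + 3) = -5 + (3 + C) = -2 + C)
J = -14 (J = 4 - 18 = -14)
(K(d, 6)*(-10))*J = ((-2 - 5)*(-10))*(-14) = -7*(-10)*(-14) = 70*(-14) = -980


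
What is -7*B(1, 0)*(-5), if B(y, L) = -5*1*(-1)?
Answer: 175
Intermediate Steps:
B(y, L) = 5 (B(y, L) = -5*(-1) = 5)
-7*B(1, 0)*(-5) = -7*5*(-5) = -35*(-5) = 175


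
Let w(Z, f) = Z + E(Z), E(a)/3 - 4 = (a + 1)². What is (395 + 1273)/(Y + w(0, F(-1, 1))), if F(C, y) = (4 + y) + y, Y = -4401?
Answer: -278/731 ≈ -0.38030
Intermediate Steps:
E(a) = 12 + 3*(1 + a)² (E(a) = 12 + 3*(a + 1)² = 12 + 3*(1 + a)²)
F(C, y) = 4 + 2*y
w(Z, f) = 12 + Z + 3*(1 + Z)² (w(Z, f) = Z + (12 + 3*(1 + Z)²) = 12 + Z + 3*(1 + Z)²)
(395 + 1273)/(Y + w(0, F(-1, 1))) = (395 + 1273)/(-4401 + (12 + 0 + 3*(1 + 0)²)) = 1668/(-4401 + (12 + 0 + 3*1²)) = 1668/(-4401 + (12 + 0 + 3*1)) = 1668/(-4401 + (12 + 0 + 3)) = 1668/(-4401 + 15) = 1668/(-4386) = 1668*(-1/4386) = -278/731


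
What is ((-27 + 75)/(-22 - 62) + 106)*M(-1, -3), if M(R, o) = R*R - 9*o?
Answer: 2952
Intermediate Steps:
M(R, o) = R² - 9*o
((-27 + 75)/(-22 - 62) + 106)*M(-1, -3) = ((-27 + 75)/(-22 - 62) + 106)*((-1)² - 9*(-3)) = (48/(-84) + 106)*(1 + 27) = (48*(-1/84) + 106)*28 = (-4/7 + 106)*28 = (738/7)*28 = 2952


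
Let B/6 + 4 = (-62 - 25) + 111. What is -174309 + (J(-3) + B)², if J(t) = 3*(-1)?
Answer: -160620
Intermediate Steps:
J(t) = -3
B = 120 (B = -24 + 6*((-62 - 25) + 111) = -24 + 6*(-87 + 111) = -24 + 6*24 = -24 + 144 = 120)
-174309 + (J(-3) + B)² = -174309 + (-3 + 120)² = -174309 + 117² = -174309 + 13689 = -160620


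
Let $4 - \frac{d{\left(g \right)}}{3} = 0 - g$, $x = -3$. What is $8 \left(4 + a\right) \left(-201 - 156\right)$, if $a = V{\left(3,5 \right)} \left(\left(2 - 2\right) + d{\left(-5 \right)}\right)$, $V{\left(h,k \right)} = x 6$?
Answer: $-165648$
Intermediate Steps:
$d{\left(g \right)} = 12 + 3 g$ ($d{\left(g \right)} = 12 - 3 \left(0 - g\right) = 12 - 3 \left(- g\right) = 12 + 3 g$)
$V{\left(h,k \right)} = -18$ ($V{\left(h,k \right)} = \left(-3\right) 6 = -18$)
$a = 54$ ($a = - 18 \left(\left(2 - 2\right) + \left(12 + 3 \left(-5\right)\right)\right) = - 18 \left(\left(2 - 2\right) + \left(12 - 15\right)\right) = - 18 \left(0 - 3\right) = \left(-18\right) \left(-3\right) = 54$)
$8 \left(4 + a\right) \left(-201 - 156\right) = 8 \left(4 + 54\right) \left(-201 - 156\right) = 8 \cdot 58 \left(-357\right) = 464 \left(-357\right) = -165648$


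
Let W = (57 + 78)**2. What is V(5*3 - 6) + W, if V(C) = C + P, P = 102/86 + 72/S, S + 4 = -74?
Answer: 10192953/559 ≈ 18234.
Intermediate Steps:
S = -78 (S = -4 - 74 = -78)
P = 147/559 (P = 102/86 + 72/(-78) = 102*(1/86) + 72*(-1/78) = 51/43 - 12/13 = 147/559 ≈ 0.26297)
V(C) = 147/559 + C (V(C) = C + 147/559 = 147/559 + C)
W = 18225 (W = 135**2 = 18225)
V(5*3 - 6) + W = (147/559 + (5*3 - 6)) + 18225 = (147/559 + (15 - 6)) + 18225 = (147/559 + 9) + 18225 = 5178/559 + 18225 = 10192953/559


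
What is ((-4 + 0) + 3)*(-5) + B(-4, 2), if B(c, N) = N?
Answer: 7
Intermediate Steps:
((-4 + 0) + 3)*(-5) + B(-4, 2) = ((-4 + 0) + 3)*(-5) + 2 = (-4 + 3)*(-5) + 2 = -1*(-5) + 2 = 5 + 2 = 7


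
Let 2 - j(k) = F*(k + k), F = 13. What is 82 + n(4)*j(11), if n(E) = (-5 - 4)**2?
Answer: -22922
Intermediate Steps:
j(k) = 2 - 26*k (j(k) = 2 - 13*(k + k) = 2 - 13*2*k = 2 - 26*k)
n(E) = 81 (n(E) = (-9)**2 = 81)
82 + n(4)*j(11) = 82 + 81*(2 - 26*11) = 82 + 81*(2 - 286) = 82 + 81*(-284) = 82 - 23004 = -22922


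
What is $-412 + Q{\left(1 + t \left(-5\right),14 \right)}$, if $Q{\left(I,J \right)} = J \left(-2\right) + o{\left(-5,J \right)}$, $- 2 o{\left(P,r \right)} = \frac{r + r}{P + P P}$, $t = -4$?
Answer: $- \frac{4407}{10} \approx -440.7$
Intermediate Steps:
$o{\left(P,r \right)} = - \frac{r}{P + P^{2}}$ ($o{\left(P,r \right)} = - \frac{\left(r + r\right) \frac{1}{P + P P}}{2} = - \frac{2 r \frac{1}{P + P^{2}}}{2} = - \frac{r}{P + P^{2}}$)
$Q{\left(I,J \right)} = - \frac{41 J}{20}$ ($Q{\left(I,J \right)} = J \left(-2\right) - \frac{J}{\left(-5\right) \left(1 - 5\right)} = - 2 J - J \left(- \frac{1}{5}\right) \frac{1}{-4} = - 2 J - J \left(- \frac{1}{5}\right) \left(- \frac{1}{4}\right) = - 2 J - \frac{J}{20} = - \frac{41 J}{20}$)
$-412 + Q{\left(1 + t \left(-5\right),14 \right)} = -412 - \frac{287}{10} = - \frac{4407}{10}$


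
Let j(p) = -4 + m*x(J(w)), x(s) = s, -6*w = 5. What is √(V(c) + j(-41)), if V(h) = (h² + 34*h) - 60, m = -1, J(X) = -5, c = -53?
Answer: 2*√237 ≈ 30.790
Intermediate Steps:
w = -⅚ (w = -⅙*5 = -⅚ ≈ -0.83333)
V(h) = -60 + h² + 34*h
j(p) = 1 (j(p) = -4 - 1*(-5) = -4 + 5 = 1)
√(V(c) + j(-41)) = √((-60 + (-53)² + 34*(-53)) + 1) = √((-60 + 2809 - 1802) + 1) = √(947 + 1) = √948 = 2*√237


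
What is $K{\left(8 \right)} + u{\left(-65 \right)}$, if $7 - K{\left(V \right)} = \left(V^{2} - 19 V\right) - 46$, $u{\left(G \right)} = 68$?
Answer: $209$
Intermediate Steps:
$K{\left(V \right)} = 53 - V^{2} + 19 V$ ($K{\left(V \right)} = 7 - \left(\left(V^{2} - 19 V\right) - 46\right) = 7 - \left(-46 + V^{2} - 19 V\right) = 7 + \left(46 - V^{2} + 19 V\right) = 53 - V^{2} + 19 V$)
$K{\left(8 \right)} + u{\left(-65 \right)} = \left(53 - 8^{2} + 19 \cdot 8\right) + 68 = \left(53 - 64 + 152\right) + 68 = 141 + 68 = 209$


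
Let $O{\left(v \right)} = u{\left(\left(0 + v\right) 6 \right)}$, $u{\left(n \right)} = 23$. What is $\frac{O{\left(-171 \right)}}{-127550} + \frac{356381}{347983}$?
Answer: $\frac{45448392941}{44385231650} \approx 1.024$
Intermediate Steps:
$O{\left(v \right)} = 23$
$\frac{O{\left(-171 \right)}}{-127550} + \frac{356381}{347983} = \frac{23}{-127550} + \frac{356381}{347983} = 23 \left(- \frac{1}{127550}\right) + 356381 \cdot \frac{1}{347983} = - \frac{23}{127550} + \frac{356381}{347983} = \frac{45448392941}{44385231650}$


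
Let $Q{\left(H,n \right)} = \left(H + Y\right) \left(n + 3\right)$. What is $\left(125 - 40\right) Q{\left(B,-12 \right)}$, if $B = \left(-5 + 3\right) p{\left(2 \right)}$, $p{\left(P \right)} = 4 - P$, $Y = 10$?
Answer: $-4590$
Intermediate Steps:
$B = -4$ ($B = \left(-5 + 3\right) \left(4 - 2\right) = - 2 \left(4 - 2\right) = \left(-2\right) 2 = -4$)
$Q{\left(H,n \right)} = \left(3 + n\right) \left(10 + H\right)$ ($Q{\left(H,n \right)} = \left(H + 10\right) \left(n + 3\right) = \left(10 + H\right) \left(3 + n\right) = \left(3 + n\right) \left(10 + H\right)$)
$\left(125 - 40\right) Q{\left(B,-12 \right)} = \left(125 - 40\right) \left(30 + 3 \left(-4\right) + 10 \left(-12\right) - -48\right) = 85 \left(30 - 12 - 120 + 48\right) = 85 \left(-54\right) = -4590$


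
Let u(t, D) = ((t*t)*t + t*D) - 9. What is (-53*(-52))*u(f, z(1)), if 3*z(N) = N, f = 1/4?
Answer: -1177501/48 ≈ -24531.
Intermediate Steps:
f = ¼ ≈ 0.25000
z(N) = N/3
u(t, D) = -9 + t³ + D*t (u(t, D) = (t²*t + D*t) - 9 = (t³ + D*t) - 9 = -9 + t³ + D*t)
(-53*(-52))*u(f, z(1)) = (-53*(-52))*(-9 + (¼)³ + ((⅓)*1)*(¼)) = 2756*(-9 + 1/64 + (⅓)*(¼)) = 2756*(-9 + 1/64 + 1/12) = 2756*(-1709/192) = -1177501/48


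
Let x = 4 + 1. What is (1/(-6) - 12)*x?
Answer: -365/6 ≈ -60.833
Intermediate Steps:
x = 5
(1/(-6) - 12)*x = (1/(-6) - 12)*5 = (-1/6 - 12)*5 = -73/6*5 = -365/6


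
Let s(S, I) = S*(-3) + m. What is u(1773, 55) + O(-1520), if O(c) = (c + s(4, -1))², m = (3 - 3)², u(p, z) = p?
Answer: 2348797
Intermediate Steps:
m = 0 (m = 0² = 0)
s(S, I) = -3*S (s(S, I) = S*(-3) + 0 = -3*S + 0 = -3*S)
O(c) = (-12 + c)² (O(c) = (c - 3*4)² = (c - 12)² = (-12 + c)²)
u(1773, 55) + O(-1520) = 1773 + (-12 - 1520)² = 1773 + (-1532)² = 1773 + 2347024 = 2348797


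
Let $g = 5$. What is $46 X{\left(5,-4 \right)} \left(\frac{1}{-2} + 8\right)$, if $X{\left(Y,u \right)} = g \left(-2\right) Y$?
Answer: $-17250$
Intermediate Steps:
$X{\left(Y,u \right)} = - 10 Y$ ($X{\left(Y,u \right)} = 5 \left(-2\right) Y = - 10 Y$)
$46 X{\left(5,-4 \right)} \left(\frac{1}{-2} + 8\right) = 46 \left(\left(-10\right) 5\right) \left(\frac{1}{-2} + 8\right) = 46 \left(-50\right) \left(- \frac{1}{2} + 8\right) = \left(-2300\right) \frac{15}{2} = -17250$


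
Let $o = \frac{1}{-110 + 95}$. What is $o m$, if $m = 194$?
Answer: $- \frac{194}{15} \approx -12.933$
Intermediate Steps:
$o = - \frac{1}{15}$ ($o = \frac{1}{-15} = - \frac{1}{15} \approx -0.066667$)
$o m = \left(- \frac{1}{15}\right) 194 = - \frac{194}{15}$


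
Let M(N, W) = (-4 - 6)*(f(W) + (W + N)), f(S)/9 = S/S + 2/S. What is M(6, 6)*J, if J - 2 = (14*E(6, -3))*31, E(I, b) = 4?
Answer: -417120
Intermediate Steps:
f(S) = 9 + 18/S (f(S) = 9*(S/S + 2/S) = 9*(1 + 2/S) = 9 + 18/S)
M(N, W) = -90 - 180/W - 10*N - 10*W (M(N, W) = (-4 - 6)*((9 + 18/W) + (W + N)) = -10*((9 + 18/W) + (N + W)) = -10*(9 + N + W + 18/W) = -90 - 180/W - 10*N - 10*W)
J = 1738 (J = 2 + (14*4)*31 = 2 + 56*31 = 2 + 1736 = 1738)
M(6, 6)*J = (-90 - 180/6 - 10*6 - 10*6)*1738 = (-90 - 180*⅙ - 60 - 60)*1738 = (-90 - 30 - 60 - 60)*1738 = -240*1738 = -417120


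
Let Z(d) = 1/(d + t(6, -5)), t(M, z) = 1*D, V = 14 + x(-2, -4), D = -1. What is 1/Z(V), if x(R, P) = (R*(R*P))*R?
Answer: 45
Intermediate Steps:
x(R, P) = P*R³ (x(R, P) = (R*(P*R))*R = (P*R²)*R = P*R³)
V = 46 (V = 14 - 4*(-2)³ = 14 - 4*(-8) = 14 + 32 = 46)
t(M, z) = -1 (t(M, z) = 1*(-1) = -1)
Z(d) = 1/(-1 + d) (Z(d) = 1/(d - 1) = 1/(-1 + d))
1/Z(V) = 1/(1/(-1 + 46)) = 1/(1/45) = 45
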